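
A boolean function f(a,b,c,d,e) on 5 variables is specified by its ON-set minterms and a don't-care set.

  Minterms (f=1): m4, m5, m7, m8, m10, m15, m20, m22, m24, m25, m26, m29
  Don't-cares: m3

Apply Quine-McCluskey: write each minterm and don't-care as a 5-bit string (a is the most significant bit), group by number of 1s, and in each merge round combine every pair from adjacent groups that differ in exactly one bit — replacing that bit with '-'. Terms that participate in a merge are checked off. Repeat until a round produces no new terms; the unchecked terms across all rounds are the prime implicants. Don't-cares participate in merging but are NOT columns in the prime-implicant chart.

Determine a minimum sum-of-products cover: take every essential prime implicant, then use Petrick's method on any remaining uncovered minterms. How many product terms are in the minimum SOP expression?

Round 0: 00011✓ 00100✓ 00101✓ 00111✓ 01000✓ 01010✓ 01111✓ 10100✓ 10110✓ 11000✓ 11001✓ 11010✓ 11101✓
Round 1: -0100 -1000✓ -1010✓ 0-111 00-11 001-1 0010- 010-0✓ 101-0 11-01 110-0✓ 1100-
Round 2: -10-0
PIs = {-0100, -10-0, 0-111, 00-11, 001-1, 0010-, 101-0, 11-01, 1100-}
Coverage chart:
  m4: -0100,0010-
  m5: 001-1,0010-
  m7: 0-111,00-11,001-1
  m8: -10-0 ←essential
  m10: -10-0 ←essential
  m15: 0-111 ←essential
  m20: -0100,101-0
  m22: 101-0 ←essential
  m24: -10-0,1100-
  m25: 11-01,1100-
  m26: -10-0 ←essential
  m29: 11-01 ←essential
Essential: -10-0, 0-111, 101-0, 11-01
Petrick residual → 0010-
Min cover (5 terms): bc'e' + a'cde + a'b'cd' + ab'ce' + abd'e

5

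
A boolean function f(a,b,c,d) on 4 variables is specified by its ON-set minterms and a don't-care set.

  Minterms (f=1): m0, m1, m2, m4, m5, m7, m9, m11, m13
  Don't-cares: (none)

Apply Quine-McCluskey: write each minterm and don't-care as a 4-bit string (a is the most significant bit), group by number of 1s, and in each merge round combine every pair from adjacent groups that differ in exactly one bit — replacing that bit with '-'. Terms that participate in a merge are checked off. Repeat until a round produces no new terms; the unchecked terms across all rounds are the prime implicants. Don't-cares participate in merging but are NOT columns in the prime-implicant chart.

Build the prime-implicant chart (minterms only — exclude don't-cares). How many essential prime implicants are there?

Round 0: 0000✓ 0001✓ 0010✓ 0100✓ 0101✓ 0111✓ 1001✓ 1011✓ 1101✓
Round 1: -001✓ -101✓ 0-00✓ 0-01✓ 00-0 000-✓ 01-1 010-✓ 1-01✓ 10-1
Round 2: --01 0-0-
PIs = {--01, 0-0-, 00-0, 01-1, 10-1}
Coverage chart:
  m0: 0-0-,00-0
  m1: --01,0-0-
  m2: 00-0 ←essential
  m4: 0-0- ←essential
  m5: --01,0-0-,01-1
  m7: 01-1 ←essential
  m9: --01,10-1
  m11: 10-1 ←essential
  m13: --01 ←essential
Essential: --01, 0-0-, 00-0, 01-1, 10-1

5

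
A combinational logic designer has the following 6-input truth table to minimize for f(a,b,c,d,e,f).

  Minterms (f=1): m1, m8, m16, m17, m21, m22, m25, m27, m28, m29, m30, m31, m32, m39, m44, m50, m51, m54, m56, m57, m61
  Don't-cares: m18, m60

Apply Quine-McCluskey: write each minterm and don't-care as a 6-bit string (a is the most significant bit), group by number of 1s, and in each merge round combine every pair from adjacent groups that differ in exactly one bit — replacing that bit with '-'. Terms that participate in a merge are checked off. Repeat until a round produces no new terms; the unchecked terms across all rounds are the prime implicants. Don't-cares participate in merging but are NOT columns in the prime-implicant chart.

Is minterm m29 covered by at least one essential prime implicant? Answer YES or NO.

size-2^0 implicants → 000001(✓)  001000  010000(✓)  010001(✓)  010010(✓)  010101(✓)  010110(✓)  011001(✓)  011011(✓)  011100(✓)  011101(✓)  011110(✓)  011111(✓)  100000  100111  101100(✓)  110010(✓)  110011(✓)  110110(✓)  111000(✓)  111001(✓)  111100(✓)  111101(✓)
size-2^1 implicants → -10010(✓)  -10110(✓)  -11001(✓)  -11100(✓)  -11101(✓)  0-0001  01-001(✓)  01-101(✓)  01-110  010-01(✓)  010-10(✓)  0100-0  01000-  011-01(✓)  011-11(✓)  0110-1(✓)  0111-0(✓)  0111-1(✓)  01110-(✓)  01111-(✓)  1-1100  110-10(✓)  11001-  111-00(✓)  111-01(✓)  11100-(✓)  11110-(✓)
size-2^2 implicants → -10-10  -11-01  -1110-  01--01  011--1  0111--  111-0-
Unchecked terms (primes): -10-10, -11-01, -1110-, 0-0001, 001000, 01--01, 01-110, 0100-0, 01000-, 011--1, 0111--, 1-1100, 100000, 100111, 11001-, 111-0-
Minterm coverage:
  m1 ⊆ 0-0001 [E]
  m8 ⊆ 001000 [E]
  m16 ⊆ 0100-0,01000-
  m17 ⊆ 0-0001,01--01,01000-
  m21 ⊆ 01--01 [E]
  m22 ⊆ -10-10,01-110
  m25 ⊆ -11-01,01--01,011--1
  m27 ⊆ 011--1 [E]
  m28 ⊆ -1110-,0111--
  m29 ⊆ -11-01,-1110-,01--01,011--1,0111--
  m30 ⊆ 01-110,0111--
  m31 ⊆ 011--1,0111--
  m32 ⊆ 100000 [E]
  m39 ⊆ 100111 [E]
  m44 ⊆ 1-1100 [E]
  m50 ⊆ -10-10,11001-
  m51 ⊆ 11001- [E]
  m54 ⊆ -10-10 [E]
  m56 ⊆ 111-0- [E]
  m57 ⊆ -11-01,111-0-
  m61 ⊆ -11-01,-1110-,111-0-
E = {-10-10, 0-0001, 001000, 01--01, 011--1, 1-1100, 100000, 100111, 11001-, 111-0-}

YES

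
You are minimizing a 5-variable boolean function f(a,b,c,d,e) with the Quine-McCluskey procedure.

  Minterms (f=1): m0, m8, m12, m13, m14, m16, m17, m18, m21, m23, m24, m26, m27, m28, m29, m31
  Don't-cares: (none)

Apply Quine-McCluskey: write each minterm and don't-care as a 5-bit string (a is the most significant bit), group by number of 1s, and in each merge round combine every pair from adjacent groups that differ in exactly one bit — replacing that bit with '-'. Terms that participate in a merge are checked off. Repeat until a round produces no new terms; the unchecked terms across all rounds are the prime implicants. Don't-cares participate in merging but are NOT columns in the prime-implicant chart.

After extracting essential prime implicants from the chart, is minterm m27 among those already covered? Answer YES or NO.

NO

Round 0: 00000✓ 01000✓ 01100✓ 01101✓ 01110✓ 10000✓ 10001✓ 10010✓ 10101✓ 10111✓ 11000✓ 11010✓ 11011✓ 11100✓ 11101✓ 11111✓
Round 1: -0000✓ -1000✓ -1100✓ -1101✓ 0-000✓ 01-00✓ 011-0 0110-✓ 1-000✓ 1-010✓ 1-101✓ 1-111✓ 10-01 100-0✓ 1000- 101-1✓ 11-00✓ 11-11 110-0✓ 1101- 111-1✓ 1110-✓
Round 2: --000 -1-00 -110- 1-0-0 1-1-1
PIs = {--000, -1-00, -110-, 011-0, 1-0-0, 1-1-1, 10-01, 1000-, 11-11, 1101-}
Coverage chart:
  m0: --000 ←essential
  m8: --000,-1-00
  m12: -1-00,-110-,011-0
  m13: -110- ←essential
  m14: 011-0 ←essential
  m16: --000,1-0-0,1000-
  m17: 10-01,1000-
  m18: 1-0-0 ←essential
  m21: 1-1-1,10-01
  m23: 1-1-1 ←essential
  m24: --000,-1-00,1-0-0
  m26: 1-0-0,1101-
  m27: 11-11,1101-
  m28: -1-00,-110-
  m29: -110-,1-1-1
  m31: 1-1-1,11-11
Essential: --000, -110-, 011-0, 1-0-0, 1-1-1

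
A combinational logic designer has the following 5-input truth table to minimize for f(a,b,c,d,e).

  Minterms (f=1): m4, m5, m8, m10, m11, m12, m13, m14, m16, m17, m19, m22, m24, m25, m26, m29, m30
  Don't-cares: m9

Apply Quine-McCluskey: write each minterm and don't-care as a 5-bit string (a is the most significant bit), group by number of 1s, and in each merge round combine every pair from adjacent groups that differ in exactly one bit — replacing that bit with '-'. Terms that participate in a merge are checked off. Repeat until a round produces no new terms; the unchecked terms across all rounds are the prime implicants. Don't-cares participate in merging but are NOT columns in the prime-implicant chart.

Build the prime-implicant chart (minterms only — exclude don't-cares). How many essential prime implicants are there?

size-2^0 implicants → 00100(✓)  00101(✓)  01000(✓)  01001(✓)  01010(✓)  01011(✓)  01100(✓)  01101(✓)  01110(✓)  10000(✓)  10001(✓)  10011(✓)  10110(✓)  11000(✓)  11001(✓)  11010(✓)  11101(✓)  11110(✓)
size-2^1 implicants → -1000(✓)  -1001(✓)  -1010(✓)  -1101(✓)  -1110(✓)  0-100(✓)  0-101(✓)  0010-(✓)  01-00(✓)  01-01(✓)  01-10(✓)  010-0(✓)  010-1(✓)  0100-(✓)  0101-(✓)  011-0(✓)  0110-(✓)  1-000(✓)  1-001(✓)  1-110  100-1  1000-(✓)  11-01(✓)  11-10(✓)  110-0(✓)  1100-(✓)
size-2^2 implicants → -1-01  -1-10  -10-0  -100-  0-10-  01--0  01-0-  010--  1-00-
Unchecked terms (primes): -1-01, -1-10, -10-0, -100-, 0-10-, 01--0, 01-0-, 010--, 1-00-, 1-110, 100-1
Minterm coverage:
  m4 ⊆ 0-10- [E]
  m5 ⊆ 0-10- [E]
  m8 ⊆ -10-0,-100-,01--0,01-0-,010--
  m10 ⊆ -1-10,-10-0,01--0,010--
  m11 ⊆ 010-- [E]
  m12 ⊆ 0-10-,01--0,01-0-
  m13 ⊆ -1-01,0-10-,01-0-
  m14 ⊆ -1-10,01--0
  m16 ⊆ 1-00- [E]
  m17 ⊆ 1-00-,100-1
  m19 ⊆ 100-1 [E]
  m22 ⊆ 1-110 [E]
  m24 ⊆ -10-0,-100-,1-00-
  m25 ⊆ -1-01,-100-,1-00-
  m26 ⊆ -1-10,-10-0
  m29 ⊆ -1-01 [E]
  m30 ⊆ -1-10,1-110
E = {-1-01, 0-10-, 010--, 1-00-, 1-110, 100-1}

6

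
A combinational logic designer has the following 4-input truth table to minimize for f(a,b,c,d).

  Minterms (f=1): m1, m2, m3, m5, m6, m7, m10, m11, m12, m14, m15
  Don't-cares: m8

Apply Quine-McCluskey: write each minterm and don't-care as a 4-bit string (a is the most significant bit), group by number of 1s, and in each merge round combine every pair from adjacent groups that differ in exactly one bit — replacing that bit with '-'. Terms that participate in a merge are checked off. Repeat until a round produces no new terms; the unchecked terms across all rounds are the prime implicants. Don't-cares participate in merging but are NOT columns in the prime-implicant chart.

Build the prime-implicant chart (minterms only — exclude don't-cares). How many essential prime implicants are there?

3

[col 0] 0001*, 0010*, 0011*, 0101*, 0110*, 0111*, 1000*, 1010*, 1011*, 1100*, 1110*, 1111*
[col 1] -010*, -011*, -110*, -111*, 0-01*, 0-10*, 0-11*, 00-1*, 001-*, 01-1*, 011-*, 1-00*, 1-10*, 1-11*, 10-0*, 101-*, 11-0*, 111-*
[col 2] --10*, --11*, -01-*, -11-*, 0--1, 0-1-*, 1--0, 1-1-*
[col 3] --1-
Prime implicants: --1-, 0--1, 1--0
PI chart (minterm → PIs covering it):
  1 | 0--1  (sole → essential)
  2 | --1-  (sole → essential)
  3 | --1-,0--1
  5 | 0--1  (sole → essential)
  6 | --1-  (sole → essential)
  7 | --1-,0--1
  10 | --1-,1--0
  11 | --1-  (sole → essential)
  12 | 1--0  (sole → essential)
  14 | --1-,1--0
  15 | --1-  (sole → essential)
Essential prime implicants: --1-, 0--1, 1--0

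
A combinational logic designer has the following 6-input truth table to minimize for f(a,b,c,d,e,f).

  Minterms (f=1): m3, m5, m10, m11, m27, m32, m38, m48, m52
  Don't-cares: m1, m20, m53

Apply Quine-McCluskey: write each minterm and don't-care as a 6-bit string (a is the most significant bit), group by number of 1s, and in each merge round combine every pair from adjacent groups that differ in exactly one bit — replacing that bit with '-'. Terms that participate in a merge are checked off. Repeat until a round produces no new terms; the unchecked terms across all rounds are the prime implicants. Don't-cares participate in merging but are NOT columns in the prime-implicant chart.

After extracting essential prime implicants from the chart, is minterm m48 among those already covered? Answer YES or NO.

Round 0: 000001✓ 000011✓ 000101✓ 001010✓ 001011✓ 010100✓ 011011✓ 100000✓ 100110 110000✓ 110100✓ 110101✓
Round 1: -10100 0-1011 00-011 000-01 0000-1 00101- 1-0000 110-00 11010-
PIs = {-10100, 0-1011, 00-011, 000-01, 0000-1, 00101-, 1-0000, 100110, 110-00, 11010-}
Coverage chart:
  m3: 00-011,0000-1
  m5: 000-01 ←essential
  m10: 00101- ←essential
  m11: 0-1011,00-011,00101-
  m27: 0-1011 ←essential
  m32: 1-0000 ←essential
  m38: 100110 ←essential
  m48: 1-0000,110-00
  m52: -10100,110-00,11010-
Essential: 0-1011, 000-01, 00101-, 1-0000, 100110

YES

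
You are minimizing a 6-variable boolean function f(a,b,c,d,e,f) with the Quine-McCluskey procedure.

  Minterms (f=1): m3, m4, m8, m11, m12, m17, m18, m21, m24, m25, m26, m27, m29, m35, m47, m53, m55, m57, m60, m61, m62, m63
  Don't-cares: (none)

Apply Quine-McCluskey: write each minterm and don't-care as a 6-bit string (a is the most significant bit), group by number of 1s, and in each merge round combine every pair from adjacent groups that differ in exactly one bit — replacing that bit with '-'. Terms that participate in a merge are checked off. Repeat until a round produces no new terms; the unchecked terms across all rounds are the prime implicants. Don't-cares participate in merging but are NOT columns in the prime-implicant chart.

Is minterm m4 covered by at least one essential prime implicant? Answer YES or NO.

YES

Round 0: 000011✓ 000100✓ 001000✓ 001011✓ 001100✓ 010001✓ 010010✓ 010101✓ 011000✓ 011001✓ 011010✓ 011011✓ 011101✓ 100011✓ 101111✓ 110101✓ 110111✓ 111001✓ 111100✓ 111101✓ 111110✓ 111111✓
Round 1: -00011 -10101✓ -11001✓ -11101✓ 0-1000 0-1011 00-011 00-100 001-00 01-001✓ 01-010 01-101✓ 010-01✓ 011-01✓ 0110-0✓ 0110-1✓ 01100-✓ 01101-✓ 1-1111 11-101✓ 11-111✓ 1101-1✓ 111-01✓ 1111-0✓ 1111-1✓ 11110-✓ 11111-✓
Round 2: -1-101 -11-01 01--01 0110-- 11-1-1 1111--
PIs = {-00011, -1-101, -11-01, 0-1000, 0-1011, 00-011, 00-100, 001-00, 01--01, 01-010, 0110--, 1-1111, 11-1-1, 1111--}
Coverage chart:
  m3: -00011,00-011
  m4: 00-100 ←essential
  m8: 0-1000,001-00
  m11: 0-1011,00-011
  m12: 00-100,001-00
  m17: 01--01 ←essential
  m18: 01-010 ←essential
  m21: -1-101,01--01
  m24: 0-1000,0110--
  m25: -11-01,01--01,0110--
  m26: 01-010,0110--
  m27: 0-1011,0110--
  m29: -1-101,-11-01,01--01
  m35: -00011 ←essential
  m47: 1-1111 ←essential
  m53: -1-101,11-1-1
  m55: 11-1-1 ←essential
  m57: -11-01 ←essential
  m60: 1111-- ←essential
  m61: -1-101,-11-01,11-1-1,1111--
  m62: 1111-- ←essential
  m63: 1-1111,11-1-1,1111--
Essential: -00011, -11-01, 00-100, 01--01, 01-010, 1-1111, 11-1-1, 1111--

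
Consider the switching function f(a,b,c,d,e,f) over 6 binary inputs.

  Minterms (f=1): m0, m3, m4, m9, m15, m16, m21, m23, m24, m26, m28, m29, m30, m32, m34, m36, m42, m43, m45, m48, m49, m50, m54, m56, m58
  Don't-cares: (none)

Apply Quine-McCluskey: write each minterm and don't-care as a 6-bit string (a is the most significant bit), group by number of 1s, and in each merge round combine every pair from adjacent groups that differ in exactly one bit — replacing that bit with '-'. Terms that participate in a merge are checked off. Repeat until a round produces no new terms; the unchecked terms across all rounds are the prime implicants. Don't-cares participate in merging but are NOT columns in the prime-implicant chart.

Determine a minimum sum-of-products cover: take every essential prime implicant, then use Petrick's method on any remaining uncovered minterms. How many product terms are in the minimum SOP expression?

13

[col 0] 000000*, 000011, 000100*, 001001, 001111, 010000*, 010101*, 010111*, 011000*, 011010*, 011100*, 011101*, 011110*, 100000*, 100010*, 100100*, 101010*, 101011*, 101101, 110000*, 110001*, 110010*, 110110*, 111000*, 111010*
[col 1] -00000*, -00100*, -10000*, -11000*, -11010*, 0-0000*, 000-00*, 01-000*, 01-101, 0101-1, 011-00*, 011-10*, 0110-0*, 0111-0*, 01110-, 1-0000*, 1-0010*, 1-1010*, 10-010*, 100-00*, 1000-0*, 10101-, 11-000*, 11-010*, 110-10, 1100-0*, 11000-, 1110-0*
[col 2] --0000, -00-00, -1-000, -110-0, 011--0, 1--010, 1-00-0, 11-0-0
Prime implicants: --0000, -00-00, -1-000, -110-0, 000011, 001001, 001111, 01-101, 0101-1, 011--0, 01110-, 1--010, 1-00-0, 10101-, 101101, 11-0-0, 110-10, 11000-
PI chart (minterm → PIs covering it):
  0 | --0000,-00-00
  3 | 000011  (sole → essential)
  4 | -00-00  (sole → essential)
  9 | 001001  (sole → essential)
  15 | 001111  (sole → essential)
  16 | --0000,-1-000
  21 | 01-101,0101-1
  23 | 0101-1  (sole → essential)
  24 | -1-000,-110-0,011--0
  26 | -110-0,011--0
  28 | 011--0,01110-
  29 | 01-101,01110-
  30 | 011--0  (sole → essential)
  32 | --0000,-00-00,1-00-0
  34 | 1--010,1-00-0
  36 | -00-00  (sole → essential)
  42 | 1--010,10101-
  43 | 10101-  (sole → essential)
  45 | 101101  (sole → essential)
  48 | --0000,-1-000,1-00-0,11-0-0,11000-
  49 | 11000-  (sole → essential)
  50 | 1--010,1-00-0,11-0-0,110-10
  54 | 110-10  (sole → essential)
  56 | -1-000,-110-0,11-0-0
  58 | -110-0,1--010,11-0-0
Essential prime implicants: -00-00, 000011, 001001, 001111, 0101-1, 011--0, 10101-, 101101, 110-10, 11000-
Petrick residual → -1-000, 01-101, 1--010
Minimum SOP uses 13 PIs: b'c'e'f' + bd'e'f' + a'b'c'd'ef + a'b'cd'e'f + a'b'cdef + a'bde'f + a'bc'df + a'bcf' + ad'ef' + ab'cd'e + ab'cde'f + abc'ef' + abc'd'e'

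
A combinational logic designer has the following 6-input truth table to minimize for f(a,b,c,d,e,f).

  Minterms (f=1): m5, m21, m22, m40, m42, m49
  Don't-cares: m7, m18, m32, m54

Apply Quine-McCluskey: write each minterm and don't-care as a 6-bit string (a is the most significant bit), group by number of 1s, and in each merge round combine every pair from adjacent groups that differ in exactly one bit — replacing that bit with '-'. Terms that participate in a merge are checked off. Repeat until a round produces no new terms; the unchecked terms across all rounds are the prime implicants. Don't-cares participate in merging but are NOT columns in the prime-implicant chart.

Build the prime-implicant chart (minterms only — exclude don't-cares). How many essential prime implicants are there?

[col 0] 000101*, 000111*, 010010*, 010101*, 010110*, 100000*, 101000*, 101010*, 110001, 110110*
[col 1] -10110, 0-0101, 0001-1, 010-10, 10-000, 1010-0
Prime implicants: -10110, 0-0101, 0001-1, 010-10, 10-000, 1010-0, 110001
PI chart (minterm → PIs covering it):
  5 | 0-0101,0001-1
  21 | 0-0101  (sole → essential)
  22 | -10110,010-10
  40 | 10-000,1010-0
  42 | 1010-0  (sole → essential)
  49 | 110001  (sole → essential)
Essential prime implicants: 0-0101, 1010-0, 110001

3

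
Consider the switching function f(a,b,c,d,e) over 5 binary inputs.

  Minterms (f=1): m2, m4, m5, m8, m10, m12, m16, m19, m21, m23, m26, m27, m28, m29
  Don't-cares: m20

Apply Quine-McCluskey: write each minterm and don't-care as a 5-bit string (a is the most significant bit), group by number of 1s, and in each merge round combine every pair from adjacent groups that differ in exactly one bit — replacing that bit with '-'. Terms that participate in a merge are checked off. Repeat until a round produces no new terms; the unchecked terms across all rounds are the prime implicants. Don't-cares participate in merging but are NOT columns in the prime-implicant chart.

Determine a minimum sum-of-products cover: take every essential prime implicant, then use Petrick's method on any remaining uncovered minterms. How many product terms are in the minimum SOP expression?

7

size-2^0 implicants → 00010(✓)  00100(✓)  00101(✓)  01000(✓)  01010(✓)  01100(✓)  10000(✓)  10011(✓)  10100(✓)  10101(✓)  10111(✓)  11010(✓)  11011(✓)  11100(✓)  11101(✓)
size-2^1 implicants → -0100(✓)  -0101(✓)  -1010  -1100(✓)  0-010  0-100(✓)  0010-(✓)  01-00  010-0  1-011  1-100(✓)  1-101(✓)  10-00  10-11  101-1  1010-(✓)  1101-  1110-(✓)
size-2^2 implicants → --100  -010-  1-10-
Unchecked terms (primes): --100, -010-, -1010, 0-010, 01-00, 010-0, 1-011, 1-10-, 10-00, 10-11, 101-1, 1101-
Minterm coverage:
  m2 ⊆ 0-010 [E]
  m4 ⊆ --100,-010-
  m5 ⊆ -010- [E]
  m8 ⊆ 01-00,010-0
  m10 ⊆ -1010,0-010,010-0
  m12 ⊆ --100,01-00
  m16 ⊆ 10-00 [E]
  m19 ⊆ 1-011,10-11
  m21 ⊆ -010-,1-10-,101-1
  m23 ⊆ 10-11,101-1
  m26 ⊆ -1010,1101-
  m27 ⊆ 1-011,1101-
  m28 ⊆ --100,1-10-
  m29 ⊆ 1-10- [E]
E = {-010-, 0-010, 1-10-, 10-00}
Petrick residual → 01-00, 10-11, 1101-
Cover = b'cd' + a'c'de' + a'bd'e' + acd' + ab'd'e' + ab'de + abc'd  |cover|=7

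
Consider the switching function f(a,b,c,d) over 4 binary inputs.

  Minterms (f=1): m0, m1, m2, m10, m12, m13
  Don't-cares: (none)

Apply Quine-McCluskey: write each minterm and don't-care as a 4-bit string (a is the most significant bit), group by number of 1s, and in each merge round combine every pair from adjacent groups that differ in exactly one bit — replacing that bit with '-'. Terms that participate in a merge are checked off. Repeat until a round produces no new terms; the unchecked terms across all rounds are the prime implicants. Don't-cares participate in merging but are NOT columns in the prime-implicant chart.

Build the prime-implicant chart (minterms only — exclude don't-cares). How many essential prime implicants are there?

3

[col 0] 0000*, 0001*, 0010*, 1010*, 1100*, 1101*
[col 1] -010, 00-0, 000-, 110-
Prime implicants: -010, 00-0, 000-, 110-
PI chart (minterm → PIs covering it):
  0 | 00-0,000-
  1 | 000-  (sole → essential)
  2 | -010,00-0
  10 | -010  (sole → essential)
  12 | 110-  (sole → essential)
  13 | 110-  (sole → essential)
Essential prime implicants: -010, 000-, 110-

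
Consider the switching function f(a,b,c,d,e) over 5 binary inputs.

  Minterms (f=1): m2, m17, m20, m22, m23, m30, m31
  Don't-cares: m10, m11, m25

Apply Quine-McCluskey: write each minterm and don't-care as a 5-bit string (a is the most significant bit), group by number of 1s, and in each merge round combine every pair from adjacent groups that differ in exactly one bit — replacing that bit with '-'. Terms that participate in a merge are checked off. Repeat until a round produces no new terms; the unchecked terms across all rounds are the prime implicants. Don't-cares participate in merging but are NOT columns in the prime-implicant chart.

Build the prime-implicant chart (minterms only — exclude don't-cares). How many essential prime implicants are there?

[col 0] 00010*, 01010*, 01011*, 10001*, 10100*, 10110*, 10111*, 11001*, 11110*, 11111*
[col 1] 0-010, 0101-, 1-001, 1-110*, 1-111*, 101-0, 1011-*, 1111-*
[col 2] 1-11-
Prime implicants: 0-010, 0101-, 1-001, 1-11-, 101-0
PI chart (minterm → PIs covering it):
  2 | 0-010  (sole → essential)
  17 | 1-001  (sole → essential)
  20 | 101-0  (sole → essential)
  22 | 1-11-,101-0
  23 | 1-11-  (sole → essential)
  30 | 1-11-  (sole → essential)
  31 | 1-11-  (sole → essential)
Essential prime implicants: 0-010, 1-001, 1-11-, 101-0

4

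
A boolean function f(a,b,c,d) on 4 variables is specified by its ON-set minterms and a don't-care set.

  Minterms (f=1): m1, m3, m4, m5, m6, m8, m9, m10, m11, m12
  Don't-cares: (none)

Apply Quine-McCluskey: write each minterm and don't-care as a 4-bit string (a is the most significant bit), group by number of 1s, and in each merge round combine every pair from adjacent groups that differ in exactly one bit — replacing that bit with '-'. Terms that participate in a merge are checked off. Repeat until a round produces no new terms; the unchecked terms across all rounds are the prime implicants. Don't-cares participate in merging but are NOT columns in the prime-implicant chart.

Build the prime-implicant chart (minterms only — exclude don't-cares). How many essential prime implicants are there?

3

Round 0: 0001✓ 0011✓ 0100✓ 0101✓ 0110✓ 1000✓ 1001✓ 1010✓ 1011✓ 1100✓
Round 1: -001✓ -011✓ -100 0-01 00-1✓ 01-0 010- 1-00 10-0✓ 10-1✓ 100-✓ 101-✓
Round 2: -0-1 10--
PIs = {-0-1, -100, 0-01, 01-0, 010-, 1-00, 10--}
Coverage chart:
  m1: -0-1,0-01
  m3: -0-1 ←essential
  m4: -100,01-0,010-
  m5: 0-01,010-
  m6: 01-0 ←essential
  m8: 1-00,10--
  m9: -0-1,10--
  m10: 10-- ←essential
  m11: -0-1,10--
  m12: -100,1-00
Essential: -0-1, 01-0, 10--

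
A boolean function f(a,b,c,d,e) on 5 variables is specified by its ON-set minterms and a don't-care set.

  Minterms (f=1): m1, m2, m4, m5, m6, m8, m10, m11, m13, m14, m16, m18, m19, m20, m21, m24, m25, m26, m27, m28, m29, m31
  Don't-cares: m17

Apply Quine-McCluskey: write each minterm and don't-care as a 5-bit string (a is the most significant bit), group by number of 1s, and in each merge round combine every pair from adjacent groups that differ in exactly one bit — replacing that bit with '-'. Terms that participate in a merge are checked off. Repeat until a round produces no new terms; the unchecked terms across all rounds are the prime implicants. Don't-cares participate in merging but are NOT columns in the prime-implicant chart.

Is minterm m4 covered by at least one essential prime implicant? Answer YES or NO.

[col 0] 00001*, 00010*, 00100*, 00101*, 00110*, 01000*, 01010*, 01011*, 01101*, 01110*, 10000*, 10001*, 10010*, 10011*, 10100*, 10101*, 11000*, 11001*, 11010*, 11011*, 11100*, 11101*, 11111*
[col 1] -0001*, -0010*, -0100*, -0101*, -1000*, -1010*, -1011*, -1101*, 0-010*, 0-101*, 0-110*, 00-01*, 00-10*, 001-0, 0010-*, 01-10*, 010-0*, 0101-*, 1-000*, 1-001*, 1-010*, 1-011*, 1-100*, 1-101*, 10-00*, 10-01*, 100-0*, 100-1*, 1000-*, 1001-*, 1010-*, 11-00*, 11-01*, 11-11*, 110-0*, 110-1*, 1100-*, 1101-*, 111-1*, 1110-*
[col 2] --010, --101, -0-01, -010-, -10-0, -101-, 0--10, 1--00*, 1--01*, 1-0-0*, 1-0-1*, 1-00-*, 1-01-*, 1-10-*, 10-0-*, 100--*, 11--1, 11-0-*, 110--*
[col 3] 1--0-, 1-0--
Prime implicants: --010, --101, -0-01, -010-, -10-0, -101-, 0--10, 001-0, 1--0-, 1-0--, 11--1
PI chart (minterm → PIs covering it):
  1 | -0-01  (sole → essential)
  2 | --010,0--10
  4 | -010-,001-0
  5 | --101,-0-01,-010-
  6 | 0--10,001-0
  8 | -10-0  (sole → essential)
  10 | --010,-10-0,-101-,0--10
  11 | -101-  (sole → essential)
  13 | --101  (sole → essential)
  14 | 0--10  (sole → essential)
  16 | 1--0-,1-0--
  18 | --010,1-0--
  19 | 1-0--  (sole → essential)
  20 | -010-,1--0-
  21 | --101,-0-01,-010-,1--0-
  24 | -10-0,1--0-,1-0--
  25 | 1--0-,1-0--,11--1
  26 | --010,-10-0,-101-,1-0--
  27 | -101-,1-0--,11--1
  28 | 1--0-  (sole → essential)
  29 | --101,1--0-,11--1
  31 | 11--1  (sole → essential)
Essential prime implicants: --101, -0-01, -10-0, -101-, 0--10, 1--0-, 1-0--, 11--1

NO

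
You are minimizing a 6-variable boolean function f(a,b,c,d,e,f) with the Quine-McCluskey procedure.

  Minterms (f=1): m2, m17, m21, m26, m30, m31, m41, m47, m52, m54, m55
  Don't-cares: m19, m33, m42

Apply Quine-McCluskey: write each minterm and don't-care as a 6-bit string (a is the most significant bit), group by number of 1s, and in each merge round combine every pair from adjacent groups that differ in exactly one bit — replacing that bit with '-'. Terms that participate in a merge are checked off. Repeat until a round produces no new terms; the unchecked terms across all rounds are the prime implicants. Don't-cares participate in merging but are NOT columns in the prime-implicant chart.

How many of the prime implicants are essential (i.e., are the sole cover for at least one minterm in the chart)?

8

Round 0: 000010 010001✓ 010011✓ 010101✓ 011010✓ 011110✓ 011111✓ 100001✓ 101001✓ 101010 101111 110100✓ 110110✓ 110111✓
Round 1: 010-01 0100-1 011-10 01111- 10-001 1101-0 11011-
PIs = {000010, 010-01, 0100-1, 011-10, 01111-, 10-001, 101010, 101111, 1101-0, 11011-}
Coverage chart:
  m2: 000010 ←essential
  m17: 010-01,0100-1
  m21: 010-01 ←essential
  m26: 011-10 ←essential
  m30: 011-10,01111-
  m31: 01111- ←essential
  m41: 10-001 ←essential
  m47: 101111 ←essential
  m52: 1101-0 ←essential
  m54: 1101-0,11011-
  m55: 11011- ←essential
Essential: 000010, 010-01, 011-10, 01111-, 10-001, 101111, 1101-0, 11011-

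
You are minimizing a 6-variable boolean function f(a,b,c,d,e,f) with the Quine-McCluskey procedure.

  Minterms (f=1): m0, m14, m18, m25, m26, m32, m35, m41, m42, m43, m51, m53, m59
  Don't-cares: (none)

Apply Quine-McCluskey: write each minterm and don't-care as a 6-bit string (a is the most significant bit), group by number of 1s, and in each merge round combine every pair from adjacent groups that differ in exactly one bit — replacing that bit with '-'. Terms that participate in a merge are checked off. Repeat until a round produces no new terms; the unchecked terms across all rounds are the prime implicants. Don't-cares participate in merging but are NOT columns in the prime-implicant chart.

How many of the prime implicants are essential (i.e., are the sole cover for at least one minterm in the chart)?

8

Round 0: 000000✓ 001110 010010✓ 011001 011010✓ 100000✓ 100011✓ 101001✓ 101010✓ 101011✓ 110011✓ 110101 111011✓
Round 1: -00000 01-010 1-0011✓ 1-1011✓ 10-011✓ 1010-1 10101- 11-011✓
Round 2: 1--011
PIs = {-00000, 001110, 01-010, 011001, 1--011, 1010-1, 10101-, 110101}
Coverage chart:
  m0: -00000 ←essential
  m14: 001110 ←essential
  m18: 01-010 ←essential
  m25: 011001 ←essential
  m26: 01-010 ←essential
  m32: -00000 ←essential
  m35: 1--011 ←essential
  m41: 1010-1 ←essential
  m42: 10101- ←essential
  m43: 1--011,1010-1,10101-
  m51: 1--011 ←essential
  m53: 110101 ←essential
  m59: 1--011 ←essential
Essential: -00000, 001110, 01-010, 011001, 1--011, 1010-1, 10101-, 110101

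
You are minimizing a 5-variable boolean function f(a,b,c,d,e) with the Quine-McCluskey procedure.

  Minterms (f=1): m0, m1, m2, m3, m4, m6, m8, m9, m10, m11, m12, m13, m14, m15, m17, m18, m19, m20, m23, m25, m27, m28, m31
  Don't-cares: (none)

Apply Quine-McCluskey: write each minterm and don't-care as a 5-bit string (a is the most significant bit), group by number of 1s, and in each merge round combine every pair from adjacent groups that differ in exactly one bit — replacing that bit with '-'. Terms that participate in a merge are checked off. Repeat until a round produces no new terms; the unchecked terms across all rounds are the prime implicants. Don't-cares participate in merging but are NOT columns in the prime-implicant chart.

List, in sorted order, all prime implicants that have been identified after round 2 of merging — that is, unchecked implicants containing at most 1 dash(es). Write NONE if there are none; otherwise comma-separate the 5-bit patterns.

[col 0] 00000*, 00001*, 00010*, 00011*, 00100*, 00110*, 01000*, 01001*, 01010*, 01011*, 01100*, 01101*, 01110*, 01111*, 10001*, 10010*, 10011*, 10100*, 10111*, 11001*, 11011*, 11100*, 11111*
[col 1] -0001*, -0010*, -0011*, -0100*, -1001*, -1011*, -1100*, -1111*, 0-000*, 0-001*, 0-010*, 0-011*, 0-100*, 0-110*, 00-00*, 00-10*, 000-0*, 000-1*, 0000-*, 0001-*, 001-0*, 01-00*, 01-01*, 01-10*, 01-11*, 010-0*, 010-1*, 0100-*, 0101-*, 011-0*, 011-1*, 0110-*, 0111-*, 1-001*, 1-011*, 1-100*, 1-111*, 10-11*, 100-1*, 1001-*, 11-11*, 110-1*
[col 2] --001*, --011*, --100, -00-1*, -001-, -1-11, -10-1*, 0--00*, 0--10*, 0-0-0*, 0-0-1*, 0-00-*, 0-01-*, 0-1-0*, 00--0*, 000--*, 01--0*, 01--1*, 01-0-*, 01-1-*, 010--*, 011--*, 1--11, 1-0-1*
[col 3] --0-1, 0---0, 0-0--, 01---
Prime implicants: --0-1, --100, -001-, -1-11, 0---0, 0-0--, 01---, 1--11

NONE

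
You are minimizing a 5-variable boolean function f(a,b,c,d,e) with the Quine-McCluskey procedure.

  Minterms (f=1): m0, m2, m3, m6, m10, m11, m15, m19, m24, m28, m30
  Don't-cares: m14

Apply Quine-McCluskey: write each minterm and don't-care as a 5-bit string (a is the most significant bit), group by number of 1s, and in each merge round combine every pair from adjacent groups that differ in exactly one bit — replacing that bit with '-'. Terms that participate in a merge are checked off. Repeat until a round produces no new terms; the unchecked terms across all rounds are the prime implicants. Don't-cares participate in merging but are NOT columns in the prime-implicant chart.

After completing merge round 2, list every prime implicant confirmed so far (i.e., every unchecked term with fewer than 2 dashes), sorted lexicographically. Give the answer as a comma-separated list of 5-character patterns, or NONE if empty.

-0011, -1110, 000-0, 11-00, 111-0

Round 0: 00000✓ 00010✓ 00011✓ 00110✓ 01010✓ 01011✓ 01110✓ 01111✓ 10011✓ 11000✓ 11100✓ 11110✓
Round 1: -0011 -1110 0-010✓ 0-011✓ 0-110✓ 00-10✓ 000-0 0001-✓ 01-10✓ 01-11✓ 0101-✓ 0111-✓ 11-00 111-0
Round 2: 0--10 0-01- 01-1-
PIs = {-0011, -1110, 0--10, 0-01-, 000-0, 01-1-, 11-00, 111-0}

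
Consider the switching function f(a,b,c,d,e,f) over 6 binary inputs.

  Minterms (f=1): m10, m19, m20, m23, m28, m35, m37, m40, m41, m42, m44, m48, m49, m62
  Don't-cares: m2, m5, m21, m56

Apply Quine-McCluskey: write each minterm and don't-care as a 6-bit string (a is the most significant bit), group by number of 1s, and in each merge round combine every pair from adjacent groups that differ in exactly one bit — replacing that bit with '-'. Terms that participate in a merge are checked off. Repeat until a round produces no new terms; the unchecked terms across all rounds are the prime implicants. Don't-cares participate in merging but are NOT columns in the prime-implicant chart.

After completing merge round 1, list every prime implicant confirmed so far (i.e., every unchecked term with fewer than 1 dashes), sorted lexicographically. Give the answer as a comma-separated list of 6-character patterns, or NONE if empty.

size-2^0 implicants → 000010(✓)  000101(✓)  001010(✓)  010011(✓)  010100(✓)  010101(✓)  010111(✓)  011100(✓)  100011  100101(✓)  101000(✓)  101001(✓)  101010(✓)  101100(✓)  110000(✓)  110001(✓)  111000(✓)  111110
size-2^1 implicants → -00101  -01010  0-0101  00-010  01-100  010-11  0101-1  01010-  1-1000  101-00  1010-0  10100-  11-000  11000-
Unchecked terms (primes): -00101, -01010, 0-0101, 00-010, 01-100, 010-11, 0101-1, 01010-, 1-1000, 100011, 101-00, 1010-0, 10100-, 11-000, 11000-, 111110

100011, 111110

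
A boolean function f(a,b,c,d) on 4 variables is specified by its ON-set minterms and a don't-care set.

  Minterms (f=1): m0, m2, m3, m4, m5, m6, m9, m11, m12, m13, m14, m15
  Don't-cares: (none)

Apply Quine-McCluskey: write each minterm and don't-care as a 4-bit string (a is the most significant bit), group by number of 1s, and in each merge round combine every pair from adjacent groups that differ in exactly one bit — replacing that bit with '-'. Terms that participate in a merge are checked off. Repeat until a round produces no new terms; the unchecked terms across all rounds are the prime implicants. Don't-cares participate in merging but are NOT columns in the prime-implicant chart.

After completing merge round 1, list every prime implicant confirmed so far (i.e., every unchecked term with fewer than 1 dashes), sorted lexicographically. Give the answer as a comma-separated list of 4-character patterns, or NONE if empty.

Round 0: 0000✓ 0010✓ 0011✓ 0100✓ 0101✓ 0110✓ 1001✓ 1011✓ 1100✓ 1101✓ 1110✓ 1111✓
Round 1: -011 -100✓ -101✓ -110✓ 0-00✓ 0-10✓ 00-0✓ 001- 01-0✓ 010-✓ 1-01✓ 1-11✓ 10-1✓ 11-0✓ 11-1✓ 110-✓ 111-✓
Round 2: -1-0 -10- 0--0 1--1 11--
PIs = {-011, -1-0, -10-, 0--0, 001-, 1--1, 11--}

NONE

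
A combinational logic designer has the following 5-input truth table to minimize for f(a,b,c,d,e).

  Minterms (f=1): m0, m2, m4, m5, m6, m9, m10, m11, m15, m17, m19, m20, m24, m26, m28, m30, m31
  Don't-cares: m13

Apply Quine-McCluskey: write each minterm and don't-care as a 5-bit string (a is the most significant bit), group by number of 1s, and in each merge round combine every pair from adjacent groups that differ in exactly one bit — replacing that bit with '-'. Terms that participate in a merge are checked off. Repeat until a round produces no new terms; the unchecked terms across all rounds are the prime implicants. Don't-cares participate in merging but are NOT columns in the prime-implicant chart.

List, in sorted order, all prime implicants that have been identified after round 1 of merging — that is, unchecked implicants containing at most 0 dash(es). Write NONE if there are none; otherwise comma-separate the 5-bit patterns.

NONE

size-2^0 implicants → 00000(✓)  00010(✓)  00100(✓)  00101(✓)  00110(✓)  01001(✓)  01010(✓)  01011(✓)  01101(✓)  01111(✓)  10001(✓)  10011(✓)  10100(✓)  11000(✓)  11010(✓)  11100(✓)  11110(✓)  11111(✓)
size-2^1 implicants → -0100  -1010  -1111  0-010  0-101  00-00(✓)  00-10(✓)  000-0(✓)  001-0(✓)  0010-  01-01(✓)  01-11(✓)  010-1(✓)  0101-  011-1(✓)  1-100  100-1  11-00(✓)  11-10(✓)  110-0(✓)  111-0(✓)  1111-
size-2^2 implicants → 00--0  01--1  11--0
Unchecked terms (primes): -0100, -1010, -1111, 0-010, 0-101, 00--0, 0010-, 01--1, 0101-, 1-100, 100-1, 11--0, 1111-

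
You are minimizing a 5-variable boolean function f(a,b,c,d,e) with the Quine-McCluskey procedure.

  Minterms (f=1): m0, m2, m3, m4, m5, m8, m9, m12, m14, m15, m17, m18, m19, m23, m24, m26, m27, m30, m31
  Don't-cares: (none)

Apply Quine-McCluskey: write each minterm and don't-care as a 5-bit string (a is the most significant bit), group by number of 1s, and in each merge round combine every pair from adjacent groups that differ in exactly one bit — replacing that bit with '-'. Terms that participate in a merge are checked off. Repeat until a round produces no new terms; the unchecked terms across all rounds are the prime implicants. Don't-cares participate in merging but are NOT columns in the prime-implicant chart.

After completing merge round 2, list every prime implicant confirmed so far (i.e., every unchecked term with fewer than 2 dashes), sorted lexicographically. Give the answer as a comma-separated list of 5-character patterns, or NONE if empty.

[col 0] 00000*, 00010*, 00011*, 00100*, 00101*, 01000*, 01001*, 01100*, 01110*, 01111*, 10001*, 10010*, 10011*, 10111*, 11000*, 11010*, 11011*, 11110*, 11111*
[col 1] -0010*, -0011*, -1000, -1110*, -1111*, 0-000*, 0-100*, 00-00*, 000-0, 0001-*, 0010-, 01-00*, 0100-, 011-0, 0111-*, 1-010*, 1-011*, 1-111*, 10-11*, 100-1, 1001-*, 11-10*, 11-11*, 110-0, 1101-*, 1111-*
[col 2] -001-, -111-, 0--00, 1--11, 1-01-, 11-1-
Prime implicants: -001-, -1000, -111-, 0--00, 000-0, 0010-, 0100-, 011-0, 1--11, 1-01-, 100-1, 11-1-, 110-0

-1000, 000-0, 0010-, 0100-, 011-0, 100-1, 110-0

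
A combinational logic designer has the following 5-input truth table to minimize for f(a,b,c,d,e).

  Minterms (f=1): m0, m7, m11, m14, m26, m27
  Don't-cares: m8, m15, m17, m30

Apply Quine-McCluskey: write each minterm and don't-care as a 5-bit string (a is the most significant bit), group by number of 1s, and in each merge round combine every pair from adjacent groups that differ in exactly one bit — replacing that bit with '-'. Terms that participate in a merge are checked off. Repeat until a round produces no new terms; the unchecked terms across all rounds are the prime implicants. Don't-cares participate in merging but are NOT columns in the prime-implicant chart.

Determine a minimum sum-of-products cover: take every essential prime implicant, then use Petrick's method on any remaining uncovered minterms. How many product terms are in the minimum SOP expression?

size-2^0 implicants → 00000(✓)  00111(✓)  01000(✓)  01011(✓)  01110(✓)  01111(✓)  10001  11010(✓)  11011(✓)  11110(✓)
size-2^1 implicants → -1011  -1110  0-000  0-111  01-11  0111-  11-10  1101-
Unchecked terms (primes): -1011, -1110, 0-000, 0-111, 01-11, 0111-, 10001, 11-10, 1101-
Minterm coverage:
  m0 ⊆ 0-000 [E]
  m7 ⊆ 0-111 [E]
  m11 ⊆ -1011,01-11
  m14 ⊆ -1110,0111-
  m26 ⊆ 11-10,1101-
  m27 ⊆ -1011,1101-
E = {0-000, 0-111}
Petrick residual → -1011, -1110, 11-10
Cover = bc'de + bcde' + a'c'd'e' + a'cde + abde'  |cover|=5

5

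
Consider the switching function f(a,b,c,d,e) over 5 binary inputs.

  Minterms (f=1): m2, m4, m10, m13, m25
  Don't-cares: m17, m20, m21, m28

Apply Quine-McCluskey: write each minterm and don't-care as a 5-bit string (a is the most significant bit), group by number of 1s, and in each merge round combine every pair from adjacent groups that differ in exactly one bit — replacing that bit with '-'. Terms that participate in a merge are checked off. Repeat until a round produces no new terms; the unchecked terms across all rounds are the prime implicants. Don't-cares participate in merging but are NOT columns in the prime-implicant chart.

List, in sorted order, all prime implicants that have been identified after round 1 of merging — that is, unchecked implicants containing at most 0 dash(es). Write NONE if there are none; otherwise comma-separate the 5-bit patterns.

01101

size-2^0 implicants → 00010(✓)  00100(✓)  01010(✓)  01101  10001(✓)  10100(✓)  10101(✓)  11001(✓)  11100(✓)
size-2^1 implicants → -0100  0-010  1-001  1-100  10-01  1010-
Unchecked terms (primes): -0100, 0-010, 01101, 1-001, 1-100, 10-01, 1010-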